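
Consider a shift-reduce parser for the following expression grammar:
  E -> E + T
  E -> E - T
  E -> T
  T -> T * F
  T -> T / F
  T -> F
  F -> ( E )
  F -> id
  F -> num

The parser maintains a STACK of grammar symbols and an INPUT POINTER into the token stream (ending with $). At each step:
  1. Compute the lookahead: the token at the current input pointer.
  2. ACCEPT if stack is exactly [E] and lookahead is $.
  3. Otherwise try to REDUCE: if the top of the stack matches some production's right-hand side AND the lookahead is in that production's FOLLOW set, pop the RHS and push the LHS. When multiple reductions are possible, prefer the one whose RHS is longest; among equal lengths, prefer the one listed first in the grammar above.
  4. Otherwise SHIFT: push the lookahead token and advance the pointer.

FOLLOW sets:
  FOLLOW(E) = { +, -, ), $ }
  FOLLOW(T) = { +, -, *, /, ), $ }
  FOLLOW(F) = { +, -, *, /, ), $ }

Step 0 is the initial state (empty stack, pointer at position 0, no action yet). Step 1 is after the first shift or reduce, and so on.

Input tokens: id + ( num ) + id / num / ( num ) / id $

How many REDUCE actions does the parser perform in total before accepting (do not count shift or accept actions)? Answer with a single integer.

Step 1: shift id. Stack=[id] ptr=1 lookahead=+ remaining=[+ ( num ) + id / num / ( num ) / id $]
Step 2: reduce F->id. Stack=[F] ptr=1 lookahead=+ remaining=[+ ( num ) + id / num / ( num ) / id $]
Step 3: reduce T->F. Stack=[T] ptr=1 lookahead=+ remaining=[+ ( num ) + id / num / ( num ) / id $]
Step 4: reduce E->T. Stack=[E] ptr=1 lookahead=+ remaining=[+ ( num ) + id / num / ( num ) / id $]
Step 5: shift +. Stack=[E +] ptr=2 lookahead=( remaining=[( num ) + id / num / ( num ) / id $]
Step 6: shift (. Stack=[E + (] ptr=3 lookahead=num remaining=[num ) + id / num / ( num ) / id $]
Step 7: shift num. Stack=[E + ( num] ptr=4 lookahead=) remaining=[) + id / num / ( num ) / id $]
Step 8: reduce F->num. Stack=[E + ( F] ptr=4 lookahead=) remaining=[) + id / num / ( num ) / id $]
Step 9: reduce T->F. Stack=[E + ( T] ptr=4 lookahead=) remaining=[) + id / num / ( num ) / id $]
Step 10: reduce E->T. Stack=[E + ( E] ptr=4 lookahead=) remaining=[) + id / num / ( num ) / id $]
Step 11: shift ). Stack=[E + ( E )] ptr=5 lookahead=+ remaining=[+ id / num / ( num ) / id $]
Step 12: reduce F->( E ). Stack=[E + F] ptr=5 lookahead=+ remaining=[+ id / num / ( num ) / id $]
Step 13: reduce T->F. Stack=[E + T] ptr=5 lookahead=+ remaining=[+ id / num / ( num ) / id $]
Step 14: reduce E->E + T. Stack=[E] ptr=5 lookahead=+ remaining=[+ id / num / ( num ) / id $]
Step 15: shift +. Stack=[E +] ptr=6 lookahead=id remaining=[id / num / ( num ) / id $]
Step 16: shift id. Stack=[E + id] ptr=7 lookahead=/ remaining=[/ num / ( num ) / id $]
Step 17: reduce F->id. Stack=[E + F] ptr=7 lookahead=/ remaining=[/ num / ( num ) / id $]
Step 18: reduce T->F. Stack=[E + T] ptr=7 lookahead=/ remaining=[/ num / ( num ) / id $]
Step 19: shift /. Stack=[E + T /] ptr=8 lookahead=num remaining=[num / ( num ) / id $]
Step 20: shift num. Stack=[E + T / num] ptr=9 lookahead=/ remaining=[/ ( num ) / id $]
Step 21: reduce F->num. Stack=[E + T / F] ptr=9 lookahead=/ remaining=[/ ( num ) / id $]
Step 22: reduce T->T / F. Stack=[E + T] ptr=9 lookahead=/ remaining=[/ ( num ) / id $]
Step 23: shift /. Stack=[E + T /] ptr=10 lookahead=( remaining=[( num ) / id $]
Step 24: shift (. Stack=[E + T / (] ptr=11 lookahead=num remaining=[num ) / id $]
Step 25: shift num. Stack=[E + T / ( num] ptr=12 lookahead=) remaining=[) / id $]
Step 26: reduce F->num. Stack=[E + T / ( F] ptr=12 lookahead=) remaining=[) / id $]
Step 27: reduce T->F. Stack=[E + T / ( T] ptr=12 lookahead=) remaining=[) / id $]
Step 28: reduce E->T. Stack=[E + T / ( E] ptr=12 lookahead=) remaining=[) / id $]
Step 29: shift ). Stack=[E + T / ( E )] ptr=13 lookahead=/ remaining=[/ id $]
Step 30: reduce F->( E ). Stack=[E + T / F] ptr=13 lookahead=/ remaining=[/ id $]
Step 31: reduce T->T / F. Stack=[E + T] ptr=13 lookahead=/ remaining=[/ id $]
Step 32: shift /. Stack=[E + T /] ptr=14 lookahead=id remaining=[id $]
Step 33: shift id. Stack=[E + T / id] ptr=15 lookahead=$ remaining=[$]
Step 34: reduce F->id. Stack=[E + T / F] ptr=15 lookahead=$ remaining=[$]
Step 35: reduce T->T / F. Stack=[E + T] ptr=15 lookahead=$ remaining=[$]
Step 36: reduce E->E + T. Stack=[E] ptr=15 lookahead=$ remaining=[$]
Step 37: accept. Stack=[E] ptr=15 lookahead=$ remaining=[$]

Answer: 21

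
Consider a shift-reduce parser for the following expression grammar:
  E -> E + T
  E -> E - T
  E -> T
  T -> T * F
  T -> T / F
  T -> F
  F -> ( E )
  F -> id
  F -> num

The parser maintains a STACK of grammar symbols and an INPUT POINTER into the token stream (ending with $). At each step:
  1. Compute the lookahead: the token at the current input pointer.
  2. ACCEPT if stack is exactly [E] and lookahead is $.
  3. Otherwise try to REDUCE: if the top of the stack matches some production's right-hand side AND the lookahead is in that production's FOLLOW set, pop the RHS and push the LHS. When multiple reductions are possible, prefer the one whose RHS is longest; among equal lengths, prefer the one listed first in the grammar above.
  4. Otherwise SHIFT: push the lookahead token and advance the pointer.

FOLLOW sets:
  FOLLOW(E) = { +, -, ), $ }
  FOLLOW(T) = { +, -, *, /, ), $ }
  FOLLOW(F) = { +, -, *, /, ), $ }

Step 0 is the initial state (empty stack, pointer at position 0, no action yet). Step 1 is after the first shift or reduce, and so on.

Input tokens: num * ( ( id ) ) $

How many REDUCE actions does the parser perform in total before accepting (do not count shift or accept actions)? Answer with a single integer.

Answer: 11

Derivation:
Step 1: shift num. Stack=[num] ptr=1 lookahead=* remaining=[* ( ( id ) ) $]
Step 2: reduce F->num. Stack=[F] ptr=1 lookahead=* remaining=[* ( ( id ) ) $]
Step 3: reduce T->F. Stack=[T] ptr=1 lookahead=* remaining=[* ( ( id ) ) $]
Step 4: shift *. Stack=[T *] ptr=2 lookahead=( remaining=[( ( id ) ) $]
Step 5: shift (. Stack=[T * (] ptr=3 lookahead=( remaining=[( id ) ) $]
Step 6: shift (. Stack=[T * ( (] ptr=4 lookahead=id remaining=[id ) ) $]
Step 7: shift id. Stack=[T * ( ( id] ptr=5 lookahead=) remaining=[) ) $]
Step 8: reduce F->id. Stack=[T * ( ( F] ptr=5 lookahead=) remaining=[) ) $]
Step 9: reduce T->F. Stack=[T * ( ( T] ptr=5 lookahead=) remaining=[) ) $]
Step 10: reduce E->T. Stack=[T * ( ( E] ptr=5 lookahead=) remaining=[) ) $]
Step 11: shift ). Stack=[T * ( ( E )] ptr=6 lookahead=) remaining=[) $]
Step 12: reduce F->( E ). Stack=[T * ( F] ptr=6 lookahead=) remaining=[) $]
Step 13: reduce T->F. Stack=[T * ( T] ptr=6 lookahead=) remaining=[) $]
Step 14: reduce E->T. Stack=[T * ( E] ptr=6 lookahead=) remaining=[) $]
Step 15: shift ). Stack=[T * ( E )] ptr=7 lookahead=$ remaining=[$]
Step 16: reduce F->( E ). Stack=[T * F] ptr=7 lookahead=$ remaining=[$]
Step 17: reduce T->T * F. Stack=[T] ptr=7 lookahead=$ remaining=[$]
Step 18: reduce E->T. Stack=[E] ptr=7 lookahead=$ remaining=[$]
Step 19: accept. Stack=[E] ptr=7 lookahead=$ remaining=[$]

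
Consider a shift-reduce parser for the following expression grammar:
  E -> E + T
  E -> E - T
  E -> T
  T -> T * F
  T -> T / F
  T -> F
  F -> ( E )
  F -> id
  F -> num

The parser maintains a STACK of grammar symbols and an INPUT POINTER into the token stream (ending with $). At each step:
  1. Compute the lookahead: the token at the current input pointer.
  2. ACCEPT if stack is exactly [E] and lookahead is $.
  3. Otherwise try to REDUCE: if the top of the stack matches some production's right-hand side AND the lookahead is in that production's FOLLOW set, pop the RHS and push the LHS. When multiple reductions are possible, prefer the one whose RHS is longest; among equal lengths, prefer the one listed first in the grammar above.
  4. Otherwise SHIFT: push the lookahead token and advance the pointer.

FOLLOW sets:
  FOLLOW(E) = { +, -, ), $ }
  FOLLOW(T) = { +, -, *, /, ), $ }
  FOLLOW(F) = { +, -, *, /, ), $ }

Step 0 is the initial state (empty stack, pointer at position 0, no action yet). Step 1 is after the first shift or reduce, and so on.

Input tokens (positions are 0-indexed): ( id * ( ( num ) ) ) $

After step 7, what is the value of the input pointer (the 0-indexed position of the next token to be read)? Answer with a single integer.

Step 1: shift (. Stack=[(] ptr=1 lookahead=id remaining=[id * ( ( num ) ) ) $]
Step 2: shift id. Stack=[( id] ptr=2 lookahead=* remaining=[* ( ( num ) ) ) $]
Step 3: reduce F->id. Stack=[( F] ptr=2 lookahead=* remaining=[* ( ( num ) ) ) $]
Step 4: reduce T->F. Stack=[( T] ptr=2 lookahead=* remaining=[* ( ( num ) ) ) $]
Step 5: shift *. Stack=[( T *] ptr=3 lookahead=( remaining=[( ( num ) ) ) $]
Step 6: shift (. Stack=[( T * (] ptr=4 lookahead=( remaining=[( num ) ) ) $]
Step 7: shift (. Stack=[( T * ( (] ptr=5 lookahead=num remaining=[num ) ) ) $]

Answer: 5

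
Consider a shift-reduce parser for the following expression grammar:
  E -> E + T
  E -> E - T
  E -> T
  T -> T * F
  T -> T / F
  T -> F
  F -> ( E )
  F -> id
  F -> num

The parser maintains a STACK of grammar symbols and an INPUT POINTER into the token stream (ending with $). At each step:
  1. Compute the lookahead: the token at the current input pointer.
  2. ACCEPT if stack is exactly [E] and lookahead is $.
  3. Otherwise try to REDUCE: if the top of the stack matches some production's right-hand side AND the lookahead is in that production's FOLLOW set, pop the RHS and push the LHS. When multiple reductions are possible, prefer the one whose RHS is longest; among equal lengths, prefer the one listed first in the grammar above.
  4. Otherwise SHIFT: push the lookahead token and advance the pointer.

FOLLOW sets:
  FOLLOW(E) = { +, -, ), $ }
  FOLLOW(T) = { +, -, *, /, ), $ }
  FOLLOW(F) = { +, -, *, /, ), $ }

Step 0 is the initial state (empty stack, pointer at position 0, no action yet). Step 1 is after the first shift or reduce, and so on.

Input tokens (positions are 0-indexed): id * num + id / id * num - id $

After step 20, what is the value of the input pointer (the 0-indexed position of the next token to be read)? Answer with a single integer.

Step 1: shift id. Stack=[id] ptr=1 lookahead=* remaining=[* num + id / id * num - id $]
Step 2: reduce F->id. Stack=[F] ptr=1 lookahead=* remaining=[* num + id / id * num - id $]
Step 3: reduce T->F. Stack=[T] ptr=1 lookahead=* remaining=[* num + id / id * num - id $]
Step 4: shift *. Stack=[T *] ptr=2 lookahead=num remaining=[num + id / id * num - id $]
Step 5: shift num. Stack=[T * num] ptr=3 lookahead=+ remaining=[+ id / id * num - id $]
Step 6: reduce F->num. Stack=[T * F] ptr=3 lookahead=+ remaining=[+ id / id * num - id $]
Step 7: reduce T->T * F. Stack=[T] ptr=3 lookahead=+ remaining=[+ id / id * num - id $]
Step 8: reduce E->T. Stack=[E] ptr=3 lookahead=+ remaining=[+ id / id * num - id $]
Step 9: shift +. Stack=[E +] ptr=4 lookahead=id remaining=[id / id * num - id $]
Step 10: shift id. Stack=[E + id] ptr=5 lookahead=/ remaining=[/ id * num - id $]
Step 11: reduce F->id. Stack=[E + F] ptr=5 lookahead=/ remaining=[/ id * num - id $]
Step 12: reduce T->F. Stack=[E + T] ptr=5 lookahead=/ remaining=[/ id * num - id $]
Step 13: shift /. Stack=[E + T /] ptr=6 lookahead=id remaining=[id * num - id $]
Step 14: shift id. Stack=[E + T / id] ptr=7 lookahead=* remaining=[* num - id $]
Step 15: reduce F->id. Stack=[E + T / F] ptr=7 lookahead=* remaining=[* num - id $]
Step 16: reduce T->T / F. Stack=[E + T] ptr=7 lookahead=* remaining=[* num - id $]
Step 17: shift *. Stack=[E + T *] ptr=8 lookahead=num remaining=[num - id $]
Step 18: shift num. Stack=[E + T * num] ptr=9 lookahead=- remaining=[- id $]
Step 19: reduce F->num. Stack=[E + T * F] ptr=9 lookahead=- remaining=[- id $]
Step 20: reduce T->T * F. Stack=[E + T] ptr=9 lookahead=- remaining=[- id $]

Answer: 9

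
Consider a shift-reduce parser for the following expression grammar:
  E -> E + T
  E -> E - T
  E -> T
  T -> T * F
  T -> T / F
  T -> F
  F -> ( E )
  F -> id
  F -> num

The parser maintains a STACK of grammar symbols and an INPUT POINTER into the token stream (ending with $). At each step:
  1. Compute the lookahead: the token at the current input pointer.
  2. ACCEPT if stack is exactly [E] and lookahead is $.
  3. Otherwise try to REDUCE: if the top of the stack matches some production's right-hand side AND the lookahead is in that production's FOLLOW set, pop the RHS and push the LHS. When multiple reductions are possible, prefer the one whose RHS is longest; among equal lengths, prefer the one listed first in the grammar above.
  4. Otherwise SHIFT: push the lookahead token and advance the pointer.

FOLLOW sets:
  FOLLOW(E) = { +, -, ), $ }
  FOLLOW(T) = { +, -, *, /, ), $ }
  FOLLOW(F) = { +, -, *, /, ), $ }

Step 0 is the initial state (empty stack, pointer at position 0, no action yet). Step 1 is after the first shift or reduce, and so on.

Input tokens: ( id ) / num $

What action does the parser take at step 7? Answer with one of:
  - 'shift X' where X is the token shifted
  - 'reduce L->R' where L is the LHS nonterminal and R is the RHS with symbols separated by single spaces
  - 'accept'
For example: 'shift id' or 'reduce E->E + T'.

Step 1: shift (. Stack=[(] ptr=1 lookahead=id remaining=[id ) / num $]
Step 2: shift id. Stack=[( id] ptr=2 lookahead=) remaining=[) / num $]
Step 3: reduce F->id. Stack=[( F] ptr=2 lookahead=) remaining=[) / num $]
Step 4: reduce T->F. Stack=[( T] ptr=2 lookahead=) remaining=[) / num $]
Step 5: reduce E->T. Stack=[( E] ptr=2 lookahead=) remaining=[) / num $]
Step 6: shift ). Stack=[( E )] ptr=3 lookahead=/ remaining=[/ num $]
Step 7: reduce F->( E ). Stack=[F] ptr=3 lookahead=/ remaining=[/ num $]

Answer: reduce F->( E )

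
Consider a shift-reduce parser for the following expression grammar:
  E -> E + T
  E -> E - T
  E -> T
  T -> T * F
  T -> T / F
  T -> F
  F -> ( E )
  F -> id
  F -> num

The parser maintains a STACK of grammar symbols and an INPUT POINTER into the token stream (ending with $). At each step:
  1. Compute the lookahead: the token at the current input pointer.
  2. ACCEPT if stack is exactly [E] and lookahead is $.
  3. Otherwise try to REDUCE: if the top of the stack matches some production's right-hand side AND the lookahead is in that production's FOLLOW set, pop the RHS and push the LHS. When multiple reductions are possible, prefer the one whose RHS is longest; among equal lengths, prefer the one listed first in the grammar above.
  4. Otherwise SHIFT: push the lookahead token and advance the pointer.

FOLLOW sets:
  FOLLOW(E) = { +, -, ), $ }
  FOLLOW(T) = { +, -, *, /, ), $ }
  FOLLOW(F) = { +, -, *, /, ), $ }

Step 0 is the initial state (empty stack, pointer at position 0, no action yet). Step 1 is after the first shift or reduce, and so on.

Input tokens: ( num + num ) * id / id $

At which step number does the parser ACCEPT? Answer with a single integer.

Step 1: shift (. Stack=[(] ptr=1 lookahead=num remaining=[num + num ) * id / id $]
Step 2: shift num. Stack=[( num] ptr=2 lookahead=+ remaining=[+ num ) * id / id $]
Step 3: reduce F->num. Stack=[( F] ptr=2 lookahead=+ remaining=[+ num ) * id / id $]
Step 4: reduce T->F. Stack=[( T] ptr=2 lookahead=+ remaining=[+ num ) * id / id $]
Step 5: reduce E->T. Stack=[( E] ptr=2 lookahead=+ remaining=[+ num ) * id / id $]
Step 6: shift +. Stack=[( E +] ptr=3 lookahead=num remaining=[num ) * id / id $]
Step 7: shift num. Stack=[( E + num] ptr=4 lookahead=) remaining=[) * id / id $]
Step 8: reduce F->num. Stack=[( E + F] ptr=4 lookahead=) remaining=[) * id / id $]
Step 9: reduce T->F. Stack=[( E + T] ptr=4 lookahead=) remaining=[) * id / id $]
Step 10: reduce E->E + T. Stack=[( E] ptr=4 lookahead=) remaining=[) * id / id $]
Step 11: shift ). Stack=[( E )] ptr=5 lookahead=* remaining=[* id / id $]
Step 12: reduce F->( E ). Stack=[F] ptr=5 lookahead=* remaining=[* id / id $]
Step 13: reduce T->F. Stack=[T] ptr=5 lookahead=* remaining=[* id / id $]
Step 14: shift *. Stack=[T *] ptr=6 lookahead=id remaining=[id / id $]
Step 15: shift id. Stack=[T * id] ptr=7 lookahead=/ remaining=[/ id $]
Step 16: reduce F->id. Stack=[T * F] ptr=7 lookahead=/ remaining=[/ id $]
Step 17: reduce T->T * F. Stack=[T] ptr=7 lookahead=/ remaining=[/ id $]
Step 18: shift /. Stack=[T /] ptr=8 lookahead=id remaining=[id $]
Step 19: shift id. Stack=[T / id] ptr=9 lookahead=$ remaining=[$]
Step 20: reduce F->id. Stack=[T / F] ptr=9 lookahead=$ remaining=[$]
Step 21: reduce T->T / F. Stack=[T] ptr=9 lookahead=$ remaining=[$]
Step 22: reduce E->T. Stack=[E] ptr=9 lookahead=$ remaining=[$]
Step 23: accept. Stack=[E] ptr=9 lookahead=$ remaining=[$]

Answer: 23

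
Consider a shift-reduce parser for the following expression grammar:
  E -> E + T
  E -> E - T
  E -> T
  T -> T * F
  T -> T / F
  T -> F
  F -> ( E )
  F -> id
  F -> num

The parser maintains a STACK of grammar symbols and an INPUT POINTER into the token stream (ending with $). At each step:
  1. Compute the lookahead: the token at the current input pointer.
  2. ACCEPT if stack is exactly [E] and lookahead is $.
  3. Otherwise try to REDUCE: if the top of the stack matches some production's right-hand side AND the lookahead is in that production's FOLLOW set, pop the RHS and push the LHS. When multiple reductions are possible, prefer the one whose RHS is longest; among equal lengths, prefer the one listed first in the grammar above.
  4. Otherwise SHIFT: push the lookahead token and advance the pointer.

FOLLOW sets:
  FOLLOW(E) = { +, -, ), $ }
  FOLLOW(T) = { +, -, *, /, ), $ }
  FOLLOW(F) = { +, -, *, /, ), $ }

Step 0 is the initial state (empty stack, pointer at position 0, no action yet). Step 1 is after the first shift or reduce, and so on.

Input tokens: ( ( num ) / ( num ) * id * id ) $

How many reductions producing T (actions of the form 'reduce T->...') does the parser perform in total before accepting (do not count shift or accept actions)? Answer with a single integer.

Step 1: shift (. Stack=[(] ptr=1 lookahead=( remaining=[( num ) / ( num ) * id * id ) $]
Step 2: shift (. Stack=[( (] ptr=2 lookahead=num remaining=[num ) / ( num ) * id * id ) $]
Step 3: shift num. Stack=[( ( num] ptr=3 lookahead=) remaining=[) / ( num ) * id * id ) $]
Step 4: reduce F->num. Stack=[( ( F] ptr=3 lookahead=) remaining=[) / ( num ) * id * id ) $]
Step 5: reduce T->F. Stack=[( ( T] ptr=3 lookahead=) remaining=[) / ( num ) * id * id ) $]
Step 6: reduce E->T. Stack=[( ( E] ptr=3 lookahead=) remaining=[) / ( num ) * id * id ) $]
Step 7: shift ). Stack=[( ( E )] ptr=4 lookahead=/ remaining=[/ ( num ) * id * id ) $]
Step 8: reduce F->( E ). Stack=[( F] ptr=4 lookahead=/ remaining=[/ ( num ) * id * id ) $]
Step 9: reduce T->F. Stack=[( T] ptr=4 lookahead=/ remaining=[/ ( num ) * id * id ) $]
Step 10: shift /. Stack=[( T /] ptr=5 lookahead=( remaining=[( num ) * id * id ) $]
Step 11: shift (. Stack=[( T / (] ptr=6 lookahead=num remaining=[num ) * id * id ) $]
Step 12: shift num. Stack=[( T / ( num] ptr=7 lookahead=) remaining=[) * id * id ) $]
Step 13: reduce F->num. Stack=[( T / ( F] ptr=7 lookahead=) remaining=[) * id * id ) $]
Step 14: reduce T->F. Stack=[( T / ( T] ptr=7 lookahead=) remaining=[) * id * id ) $]
Step 15: reduce E->T. Stack=[( T / ( E] ptr=7 lookahead=) remaining=[) * id * id ) $]
Step 16: shift ). Stack=[( T / ( E )] ptr=8 lookahead=* remaining=[* id * id ) $]
Step 17: reduce F->( E ). Stack=[( T / F] ptr=8 lookahead=* remaining=[* id * id ) $]
Step 18: reduce T->T / F. Stack=[( T] ptr=8 lookahead=* remaining=[* id * id ) $]
Step 19: shift *. Stack=[( T *] ptr=9 lookahead=id remaining=[id * id ) $]
Step 20: shift id. Stack=[( T * id] ptr=10 lookahead=* remaining=[* id ) $]
Step 21: reduce F->id. Stack=[( T * F] ptr=10 lookahead=* remaining=[* id ) $]
Step 22: reduce T->T * F. Stack=[( T] ptr=10 lookahead=* remaining=[* id ) $]
Step 23: shift *. Stack=[( T *] ptr=11 lookahead=id remaining=[id ) $]
Step 24: shift id. Stack=[( T * id] ptr=12 lookahead=) remaining=[) $]
Step 25: reduce F->id. Stack=[( T * F] ptr=12 lookahead=) remaining=[) $]
Step 26: reduce T->T * F. Stack=[( T] ptr=12 lookahead=) remaining=[) $]
Step 27: reduce E->T. Stack=[( E] ptr=12 lookahead=) remaining=[) $]
Step 28: shift ). Stack=[( E )] ptr=13 lookahead=$ remaining=[$]
Step 29: reduce F->( E ). Stack=[F] ptr=13 lookahead=$ remaining=[$]
Step 30: reduce T->F. Stack=[T] ptr=13 lookahead=$ remaining=[$]
Step 31: reduce E->T. Stack=[E] ptr=13 lookahead=$ remaining=[$]
Step 32: accept. Stack=[E] ptr=13 lookahead=$ remaining=[$]

Answer: 7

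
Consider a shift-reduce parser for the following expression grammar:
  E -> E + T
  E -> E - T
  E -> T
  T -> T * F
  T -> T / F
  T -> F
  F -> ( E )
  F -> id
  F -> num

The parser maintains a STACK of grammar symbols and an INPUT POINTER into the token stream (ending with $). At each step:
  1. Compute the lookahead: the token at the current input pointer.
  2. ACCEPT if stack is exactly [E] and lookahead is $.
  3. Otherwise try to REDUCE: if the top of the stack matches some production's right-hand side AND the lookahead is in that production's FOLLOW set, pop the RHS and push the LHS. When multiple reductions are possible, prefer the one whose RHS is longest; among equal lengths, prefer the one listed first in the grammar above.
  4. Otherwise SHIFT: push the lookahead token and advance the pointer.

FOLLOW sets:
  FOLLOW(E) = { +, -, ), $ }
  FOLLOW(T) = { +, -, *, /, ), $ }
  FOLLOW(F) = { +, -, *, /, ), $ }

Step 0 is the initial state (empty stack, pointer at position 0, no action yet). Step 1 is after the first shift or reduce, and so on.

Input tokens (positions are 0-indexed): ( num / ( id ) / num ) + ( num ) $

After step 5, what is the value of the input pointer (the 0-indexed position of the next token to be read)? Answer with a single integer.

Step 1: shift (. Stack=[(] ptr=1 lookahead=num remaining=[num / ( id ) / num ) + ( num ) $]
Step 2: shift num. Stack=[( num] ptr=2 lookahead=/ remaining=[/ ( id ) / num ) + ( num ) $]
Step 3: reduce F->num. Stack=[( F] ptr=2 lookahead=/ remaining=[/ ( id ) / num ) + ( num ) $]
Step 4: reduce T->F. Stack=[( T] ptr=2 lookahead=/ remaining=[/ ( id ) / num ) + ( num ) $]
Step 5: shift /. Stack=[( T /] ptr=3 lookahead=( remaining=[( id ) / num ) + ( num ) $]

Answer: 3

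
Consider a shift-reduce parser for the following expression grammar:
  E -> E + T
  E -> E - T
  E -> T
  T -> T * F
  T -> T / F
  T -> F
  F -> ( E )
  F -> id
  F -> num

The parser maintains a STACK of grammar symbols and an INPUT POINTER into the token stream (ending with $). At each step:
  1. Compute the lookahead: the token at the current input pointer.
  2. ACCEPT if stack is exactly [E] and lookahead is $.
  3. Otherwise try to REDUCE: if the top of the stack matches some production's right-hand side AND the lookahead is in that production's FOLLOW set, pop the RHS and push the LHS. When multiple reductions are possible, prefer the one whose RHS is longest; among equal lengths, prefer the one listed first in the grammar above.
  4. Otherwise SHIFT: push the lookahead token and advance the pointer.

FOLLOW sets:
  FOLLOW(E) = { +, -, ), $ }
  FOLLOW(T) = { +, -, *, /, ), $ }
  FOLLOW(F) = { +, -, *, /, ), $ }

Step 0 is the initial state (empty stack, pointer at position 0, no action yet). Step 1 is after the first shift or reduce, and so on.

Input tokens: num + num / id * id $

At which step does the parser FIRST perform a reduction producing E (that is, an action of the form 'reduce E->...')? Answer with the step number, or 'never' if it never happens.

Step 1: shift num. Stack=[num] ptr=1 lookahead=+ remaining=[+ num / id * id $]
Step 2: reduce F->num. Stack=[F] ptr=1 lookahead=+ remaining=[+ num / id * id $]
Step 3: reduce T->F. Stack=[T] ptr=1 lookahead=+ remaining=[+ num / id * id $]
Step 4: reduce E->T. Stack=[E] ptr=1 lookahead=+ remaining=[+ num / id * id $]

Answer: 4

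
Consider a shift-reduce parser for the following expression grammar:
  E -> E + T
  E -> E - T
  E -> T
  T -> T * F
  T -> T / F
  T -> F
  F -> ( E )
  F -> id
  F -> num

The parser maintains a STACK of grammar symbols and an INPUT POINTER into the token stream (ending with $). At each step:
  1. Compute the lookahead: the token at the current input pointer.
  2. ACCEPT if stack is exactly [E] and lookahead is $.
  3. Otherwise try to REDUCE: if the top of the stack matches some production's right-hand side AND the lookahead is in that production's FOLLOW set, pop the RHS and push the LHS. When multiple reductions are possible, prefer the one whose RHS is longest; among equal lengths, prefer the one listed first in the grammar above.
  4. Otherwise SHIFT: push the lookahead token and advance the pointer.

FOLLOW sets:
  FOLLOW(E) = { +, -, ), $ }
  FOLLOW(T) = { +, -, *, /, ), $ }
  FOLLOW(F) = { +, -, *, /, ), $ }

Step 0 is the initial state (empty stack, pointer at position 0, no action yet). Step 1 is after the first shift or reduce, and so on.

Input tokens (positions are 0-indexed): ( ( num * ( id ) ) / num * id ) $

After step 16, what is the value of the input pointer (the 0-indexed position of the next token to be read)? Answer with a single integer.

Step 1: shift (. Stack=[(] ptr=1 lookahead=( remaining=[( num * ( id ) ) / num * id ) $]
Step 2: shift (. Stack=[( (] ptr=2 lookahead=num remaining=[num * ( id ) ) / num * id ) $]
Step 3: shift num. Stack=[( ( num] ptr=3 lookahead=* remaining=[* ( id ) ) / num * id ) $]
Step 4: reduce F->num. Stack=[( ( F] ptr=3 lookahead=* remaining=[* ( id ) ) / num * id ) $]
Step 5: reduce T->F. Stack=[( ( T] ptr=3 lookahead=* remaining=[* ( id ) ) / num * id ) $]
Step 6: shift *. Stack=[( ( T *] ptr=4 lookahead=( remaining=[( id ) ) / num * id ) $]
Step 7: shift (. Stack=[( ( T * (] ptr=5 lookahead=id remaining=[id ) ) / num * id ) $]
Step 8: shift id. Stack=[( ( T * ( id] ptr=6 lookahead=) remaining=[) ) / num * id ) $]
Step 9: reduce F->id. Stack=[( ( T * ( F] ptr=6 lookahead=) remaining=[) ) / num * id ) $]
Step 10: reduce T->F. Stack=[( ( T * ( T] ptr=6 lookahead=) remaining=[) ) / num * id ) $]
Step 11: reduce E->T. Stack=[( ( T * ( E] ptr=6 lookahead=) remaining=[) ) / num * id ) $]
Step 12: shift ). Stack=[( ( T * ( E )] ptr=7 lookahead=) remaining=[) / num * id ) $]
Step 13: reduce F->( E ). Stack=[( ( T * F] ptr=7 lookahead=) remaining=[) / num * id ) $]
Step 14: reduce T->T * F. Stack=[( ( T] ptr=7 lookahead=) remaining=[) / num * id ) $]
Step 15: reduce E->T. Stack=[( ( E] ptr=7 lookahead=) remaining=[) / num * id ) $]
Step 16: shift ). Stack=[( ( E )] ptr=8 lookahead=/ remaining=[/ num * id ) $]

Answer: 8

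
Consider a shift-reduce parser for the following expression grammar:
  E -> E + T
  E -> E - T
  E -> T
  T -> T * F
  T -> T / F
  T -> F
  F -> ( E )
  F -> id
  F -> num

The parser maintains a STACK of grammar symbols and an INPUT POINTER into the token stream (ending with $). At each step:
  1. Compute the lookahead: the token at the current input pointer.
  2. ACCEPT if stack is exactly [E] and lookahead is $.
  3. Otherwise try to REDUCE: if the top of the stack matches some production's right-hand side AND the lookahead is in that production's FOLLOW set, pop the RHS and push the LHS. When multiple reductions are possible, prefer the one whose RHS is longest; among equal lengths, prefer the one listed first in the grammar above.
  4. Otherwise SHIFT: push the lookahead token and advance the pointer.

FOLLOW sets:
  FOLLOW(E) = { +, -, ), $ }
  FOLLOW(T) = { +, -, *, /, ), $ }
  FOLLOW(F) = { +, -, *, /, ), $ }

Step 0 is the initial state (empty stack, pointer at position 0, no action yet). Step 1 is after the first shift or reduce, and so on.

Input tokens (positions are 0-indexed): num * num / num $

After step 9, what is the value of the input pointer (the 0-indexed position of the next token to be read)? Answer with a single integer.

Step 1: shift num. Stack=[num] ptr=1 lookahead=* remaining=[* num / num $]
Step 2: reduce F->num. Stack=[F] ptr=1 lookahead=* remaining=[* num / num $]
Step 3: reduce T->F. Stack=[T] ptr=1 lookahead=* remaining=[* num / num $]
Step 4: shift *. Stack=[T *] ptr=2 lookahead=num remaining=[num / num $]
Step 5: shift num. Stack=[T * num] ptr=3 lookahead=/ remaining=[/ num $]
Step 6: reduce F->num. Stack=[T * F] ptr=3 lookahead=/ remaining=[/ num $]
Step 7: reduce T->T * F. Stack=[T] ptr=3 lookahead=/ remaining=[/ num $]
Step 8: shift /. Stack=[T /] ptr=4 lookahead=num remaining=[num $]
Step 9: shift num. Stack=[T / num] ptr=5 lookahead=$ remaining=[$]

Answer: 5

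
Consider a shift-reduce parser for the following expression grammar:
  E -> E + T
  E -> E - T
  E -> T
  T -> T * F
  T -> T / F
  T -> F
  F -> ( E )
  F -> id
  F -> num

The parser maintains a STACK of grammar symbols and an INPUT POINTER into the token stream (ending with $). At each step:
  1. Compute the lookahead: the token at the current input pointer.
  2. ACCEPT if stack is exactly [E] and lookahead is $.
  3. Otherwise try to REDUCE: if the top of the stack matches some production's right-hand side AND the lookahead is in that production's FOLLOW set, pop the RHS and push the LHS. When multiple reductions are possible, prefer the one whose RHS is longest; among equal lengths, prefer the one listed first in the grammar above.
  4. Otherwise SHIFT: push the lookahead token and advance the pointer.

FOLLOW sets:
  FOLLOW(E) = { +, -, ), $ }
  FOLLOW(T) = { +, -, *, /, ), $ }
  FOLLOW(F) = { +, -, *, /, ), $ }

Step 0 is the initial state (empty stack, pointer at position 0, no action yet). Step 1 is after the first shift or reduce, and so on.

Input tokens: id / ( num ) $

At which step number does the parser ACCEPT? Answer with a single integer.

Answer: 14

Derivation:
Step 1: shift id. Stack=[id] ptr=1 lookahead=/ remaining=[/ ( num ) $]
Step 2: reduce F->id. Stack=[F] ptr=1 lookahead=/ remaining=[/ ( num ) $]
Step 3: reduce T->F. Stack=[T] ptr=1 lookahead=/ remaining=[/ ( num ) $]
Step 4: shift /. Stack=[T /] ptr=2 lookahead=( remaining=[( num ) $]
Step 5: shift (. Stack=[T / (] ptr=3 lookahead=num remaining=[num ) $]
Step 6: shift num. Stack=[T / ( num] ptr=4 lookahead=) remaining=[) $]
Step 7: reduce F->num. Stack=[T / ( F] ptr=4 lookahead=) remaining=[) $]
Step 8: reduce T->F. Stack=[T / ( T] ptr=4 lookahead=) remaining=[) $]
Step 9: reduce E->T. Stack=[T / ( E] ptr=4 lookahead=) remaining=[) $]
Step 10: shift ). Stack=[T / ( E )] ptr=5 lookahead=$ remaining=[$]
Step 11: reduce F->( E ). Stack=[T / F] ptr=5 lookahead=$ remaining=[$]
Step 12: reduce T->T / F. Stack=[T] ptr=5 lookahead=$ remaining=[$]
Step 13: reduce E->T. Stack=[E] ptr=5 lookahead=$ remaining=[$]
Step 14: accept. Stack=[E] ptr=5 lookahead=$ remaining=[$]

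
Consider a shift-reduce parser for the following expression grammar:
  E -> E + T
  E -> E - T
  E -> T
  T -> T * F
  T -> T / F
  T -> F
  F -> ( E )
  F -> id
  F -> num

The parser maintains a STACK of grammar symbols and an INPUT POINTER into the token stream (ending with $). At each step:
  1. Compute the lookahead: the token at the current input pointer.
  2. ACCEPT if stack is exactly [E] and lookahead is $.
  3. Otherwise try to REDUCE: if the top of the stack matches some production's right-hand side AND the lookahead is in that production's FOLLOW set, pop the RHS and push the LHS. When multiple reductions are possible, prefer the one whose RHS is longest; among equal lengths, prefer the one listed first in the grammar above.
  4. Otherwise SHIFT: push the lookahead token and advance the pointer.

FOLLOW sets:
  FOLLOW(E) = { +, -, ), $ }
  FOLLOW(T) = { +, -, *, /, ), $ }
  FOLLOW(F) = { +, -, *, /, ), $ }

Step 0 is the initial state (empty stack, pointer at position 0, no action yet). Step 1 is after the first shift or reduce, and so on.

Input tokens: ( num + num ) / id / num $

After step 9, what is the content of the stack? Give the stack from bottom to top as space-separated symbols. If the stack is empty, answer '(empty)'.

Answer: ( E + T

Derivation:
Step 1: shift (. Stack=[(] ptr=1 lookahead=num remaining=[num + num ) / id / num $]
Step 2: shift num. Stack=[( num] ptr=2 lookahead=+ remaining=[+ num ) / id / num $]
Step 3: reduce F->num. Stack=[( F] ptr=2 lookahead=+ remaining=[+ num ) / id / num $]
Step 4: reduce T->F. Stack=[( T] ptr=2 lookahead=+ remaining=[+ num ) / id / num $]
Step 5: reduce E->T. Stack=[( E] ptr=2 lookahead=+ remaining=[+ num ) / id / num $]
Step 6: shift +. Stack=[( E +] ptr=3 lookahead=num remaining=[num ) / id / num $]
Step 7: shift num. Stack=[( E + num] ptr=4 lookahead=) remaining=[) / id / num $]
Step 8: reduce F->num. Stack=[( E + F] ptr=4 lookahead=) remaining=[) / id / num $]
Step 9: reduce T->F. Stack=[( E + T] ptr=4 lookahead=) remaining=[) / id / num $]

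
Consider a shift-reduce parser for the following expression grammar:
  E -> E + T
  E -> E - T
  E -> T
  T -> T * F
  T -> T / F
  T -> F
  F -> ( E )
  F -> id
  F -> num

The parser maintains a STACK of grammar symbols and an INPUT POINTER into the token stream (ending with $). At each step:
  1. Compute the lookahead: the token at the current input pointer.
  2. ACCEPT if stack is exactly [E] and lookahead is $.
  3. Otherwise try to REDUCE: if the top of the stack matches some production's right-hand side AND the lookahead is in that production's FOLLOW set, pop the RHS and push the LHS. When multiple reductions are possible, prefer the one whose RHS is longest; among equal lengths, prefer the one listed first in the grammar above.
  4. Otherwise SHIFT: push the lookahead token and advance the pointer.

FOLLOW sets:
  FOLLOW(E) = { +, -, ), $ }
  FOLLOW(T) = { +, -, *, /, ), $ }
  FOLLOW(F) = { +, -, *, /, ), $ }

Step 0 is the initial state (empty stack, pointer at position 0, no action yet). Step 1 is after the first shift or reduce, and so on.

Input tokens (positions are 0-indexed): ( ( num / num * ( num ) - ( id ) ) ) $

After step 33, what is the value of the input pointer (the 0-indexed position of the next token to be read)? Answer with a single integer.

Step 1: shift (. Stack=[(] ptr=1 lookahead=( remaining=[( num / num * ( num ) - ( id ) ) ) $]
Step 2: shift (. Stack=[( (] ptr=2 lookahead=num remaining=[num / num * ( num ) - ( id ) ) ) $]
Step 3: shift num. Stack=[( ( num] ptr=3 lookahead=/ remaining=[/ num * ( num ) - ( id ) ) ) $]
Step 4: reduce F->num. Stack=[( ( F] ptr=3 lookahead=/ remaining=[/ num * ( num ) - ( id ) ) ) $]
Step 5: reduce T->F. Stack=[( ( T] ptr=3 lookahead=/ remaining=[/ num * ( num ) - ( id ) ) ) $]
Step 6: shift /. Stack=[( ( T /] ptr=4 lookahead=num remaining=[num * ( num ) - ( id ) ) ) $]
Step 7: shift num. Stack=[( ( T / num] ptr=5 lookahead=* remaining=[* ( num ) - ( id ) ) ) $]
Step 8: reduce F->num. Stack=[( ( T / F] ptr=5 lookahead=* remaining=[* ( num ) - ( id ) ) ) $]
Step 9: reduce T->T / F. Stack=[( ( T] ptr=5 lookahead=* remaining=[* ( num ) - ( id ) ) ) $]
Step 10: shift *. Stack=[( ( T *] ptr=6 lookahead=( remaining=[( num ) - ( id ) ) ) $]
Step 11: shift (. Stack=[( ( T * (] ptr=7 lookahead=num remaining=[num ) - ( id ) ) ) $]
Step 12: shift num. Stack=[( ( T * ( num] ptr=8 lookahead=) remaining=[) - ( id ) ) ) $]
Step 13: reduce F->num. Stack=[( ( T * ( F] ptr=8 lookahead=) remaining=[) - ( id ) ) ) $]
Step 14: reduce T->F. Stack=[( ( T * ( T] ptr=8 lookahead=) remaining=[) - ( id ) ) ) $]
Step 15: reduce E->T. Stack=[( ( T * ( E] ptr=8 lookahead=) remaining=[) - ( id ) ) ) $]
Step 16: shift ). Stack=[( ( T * ( E )] ptr=9 lookahead=- remaining=[- ( id ) ) ) $]
Step 17: reduce F->( E ). Stack=[( ( T * F] ptr=9 lookahead=- remaining=[- ( id ) ) ) $]
Step 18: reduce T->T * F. Stack=[( ( T] ptr=9 lookahead=- remaining=[- ( id ) ) ) $]
Step 19: reduce E->T. Stack=[( ( E] ptr=9 lookahead=- remaining=[- ( id ) ) ) $]
Step 20: shift -. Stack=[( ( E -] ptr=10 lookahead=( remaining=[( id ) ) ) $]
Step 21: shift (. Stack=[( ( E - (] ptr=11 lookahead=id remaining=[id ) ) ) $]
Step 22: shift id. Stack=[( ( E - ( id] ptr=12 lookahead=) remaining=[) ) ) $]
Step 23: reduce F->id. Stack=[( ( E - ( F] ptr=12 lookahead=) remaining=[) ) ) $]
Step 24: reduce T->F. Stack=[( ( E - ( T] ptr=12 lookahead=) remaining=[) ) ) $]
Step 25: reduce E->T. Stack=[( ( E - ( E] ptr=12 lookahead=) remaining=[) ) ) $]
Step 26: shift ). Stack=[( ( E - ( E )] ptr=13 lookahead=) remaining=[) ) $]
Step 27: reduce F->( E ). Stack=[( ( E - F] ptr=13 lookahead=) remaining=[) ) $]
Step 28: reduce T->F. Stack=[( ( E - T] ptr=13 lookahead=) remaining=[) ) $]
Step 29: reduce E->E - T. Stack=[( ( E] ptr=13 lookahead=) remaining=[) ) $]
Step 30: shift ). Stack=[( ( E )] ptr=14 lookahead=) remaining=[) $]
Step 31: reduce F->( E ). Stack=[( F] ptr=14 lookahead=) remaining=[) $]
Step 32: reduce T->F. Stack=[( T] ptr=14 lookahead=) remaining=[) $]
Step 33: reduce E->T. Stack=[( E] ptr=14 lookahead=) remaining=[) $]

Answer: 14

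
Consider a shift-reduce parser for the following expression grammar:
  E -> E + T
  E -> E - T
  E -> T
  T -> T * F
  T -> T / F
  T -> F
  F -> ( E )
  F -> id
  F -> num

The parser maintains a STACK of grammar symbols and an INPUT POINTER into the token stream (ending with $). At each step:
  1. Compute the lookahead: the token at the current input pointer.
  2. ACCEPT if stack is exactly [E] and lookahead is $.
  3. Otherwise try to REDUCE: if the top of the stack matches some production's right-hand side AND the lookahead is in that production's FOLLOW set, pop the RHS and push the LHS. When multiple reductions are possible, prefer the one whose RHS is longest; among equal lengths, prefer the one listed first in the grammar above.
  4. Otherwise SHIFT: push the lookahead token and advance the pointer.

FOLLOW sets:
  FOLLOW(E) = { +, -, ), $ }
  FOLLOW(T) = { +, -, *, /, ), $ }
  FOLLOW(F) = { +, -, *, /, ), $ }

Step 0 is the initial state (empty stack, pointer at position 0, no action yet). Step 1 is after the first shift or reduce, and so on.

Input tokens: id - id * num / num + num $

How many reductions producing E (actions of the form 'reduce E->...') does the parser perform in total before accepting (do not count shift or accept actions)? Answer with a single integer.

Answer: 3

Derivation:
Step 1: shift id. Stack=[id] ptr=1 lookahead=- remaining=[- id * num / num + num $]
Step 2: reduce F->id. Stack=[F] ptr=1 lookahead=- remaining=[- id * num / num + num $]
Step 3: reduce T->F. Stack=[T] ptr=1 lookahead=- remaining=[- id * num / num + num $]
Step 4: reduce E->T. Stack=[E] ptr=1 lookahead=- remaining=[- id * num / num + num $]
Step 5: shift -. Stack=[E -] ptr=2 lookahead=id remaining=[id * num / num + num $]
Step 6: shift id. Stack=[E - id] ptr=3 lookahead=* remaining=[* num / num + num $]
Step 7: reduce F->id. Stack=[E - F] ptr=3 lookahead=* remaining=[* num / num + num $]
Step 8: reduce T->F. Stack=[E - T] ptr=3 lookahead=* remaining=[* num / num + num $]
Step 9: shift *. Stack=[E - T *] ptr=4 lookahead=num remaining=[num / num + num $]
Step 10: shift num. Stack=[E - T * num] ptr=5 lookahead=/ remaining=[/ num + num $]
Step 11: reduce F->num. Stack=[E - T * F] ptr=5 lookahead=/ remaining=[/ num + num $]
Step 12: reduce T->T * F. Stack=[E - T] ptr=5 lookahead=/ remaining=[/ num + num $]
Step 13: shift /. Stack=[E - T /] ptr=6 lookahead=num remaining=[num + num $]
Step 14: shift num. Stack=[E - T / num] ptr=7 lookahead=+ remaining=[+ num $]
Step 15: reduce F->num. Stack=[E - T / F] ptr=7 lookahead=+ remaining=[+ num $]
Step 16: reduce T->T / F. Stack=[E - T] ptr=7 lookahead=+ remaining=[+ num $]
Step 17: reduce E->E - T. Stack=[E] ptr=7 lookahead=+ remaining=[+ num $]
Step 18: shift +. Stack=[E +] ptr=8 lookahead=num remaining=[num $]
Step 19: shift num. Stack=[E + num] ptr=9 lookahead=$ remaining=[$]
Step 20: reduce F->num. Stack=[E + F] ptr=9 lookahead=$ remaining=[$]
Step 21: reduce T->F. Stack=[E + T] ptr=9 lookahead=$ remaining=[$]
Step 22: reduce E->E + T. Stack=[E] ptr=9 lookahead=$ remaining=[$]
Step 23: accept. Stack=[E] ptr=9 lookahead=$ remaining=[$]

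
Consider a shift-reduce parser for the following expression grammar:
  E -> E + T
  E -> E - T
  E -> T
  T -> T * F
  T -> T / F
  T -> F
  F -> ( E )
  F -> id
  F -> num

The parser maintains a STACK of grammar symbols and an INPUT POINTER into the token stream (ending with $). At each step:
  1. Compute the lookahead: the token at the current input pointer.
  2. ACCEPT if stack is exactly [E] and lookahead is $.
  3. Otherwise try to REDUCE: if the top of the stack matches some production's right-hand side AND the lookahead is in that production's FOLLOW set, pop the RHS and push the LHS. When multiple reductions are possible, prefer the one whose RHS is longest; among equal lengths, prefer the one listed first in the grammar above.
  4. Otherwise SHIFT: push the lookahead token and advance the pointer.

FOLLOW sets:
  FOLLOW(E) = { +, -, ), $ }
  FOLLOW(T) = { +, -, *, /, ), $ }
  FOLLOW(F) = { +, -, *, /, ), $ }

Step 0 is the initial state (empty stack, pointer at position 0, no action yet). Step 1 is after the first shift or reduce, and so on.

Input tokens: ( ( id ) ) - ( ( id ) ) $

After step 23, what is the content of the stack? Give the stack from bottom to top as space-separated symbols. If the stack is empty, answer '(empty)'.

Step 1: shift (. Stack=[(] ptr=1 lookahead=( remaining=[( id ) ) - ( ( id ) ) $]
Step 2: shift (. Stack=[( (] ptr=2 lookahead=id remaining=[id ) ) - ( ( id ) ) $]
Step 3: shift id. Stack=[( ( id] ptr=3 lookahead=) remaining=[) ) - ( ( id ) ) $]
Step 4: reduce F->id. Stack=[( ( F] ptr=3 lookahead=) remaining=[) ) - ( ( id ) ) $]
Step 5: reduce T->F. Stack=[( ( T] ptr=3 lookahead=) remaining=[) ) - ( ( id ) ) $]
Step 6: reduce E->T. Stack=[( ( E] ptr=3 lookahead=) remaining=[) ) - ( ( id ) ) $]
Step 7: shift ). Stack=[( ( E )] ptr=4 lookahead=) remaining=[) - ( ( id ) ) $]
Step 8: reduce F->( E ). Stack=[( F] ptr=4 lookahead=) remaining=[) - ( ( id ) ) $]
Step 9: reduce T->F. Stack=[( T] ptr=4 lookahead=) remaining=[) - ( ( id ) ) $]
Step 10: reduce E->T. Stack=[( E] ptr=4 lookahead=) remaining=[) - ( ( id ) ) $]
Step 11: shift ). Stack=[( E )] ptr=5 lookahead=- remaining=[- ( ( id ) ) $]
Step 12: reduce F->( E ). Stack=[F] ptr=5 lookahead=- remaining=[- ( ( id ) ) $]
Step 13: reduce T->F. Stack=[T] ptr=5 lookahead=- remaining=[- ( ( id ) ) $]
Step 14: reduce E->T. Stack=[E] ptr=5 lookahead=- remaining=[- ( ( id ) ) $]
Step 15: shift -. Stack=[E -] ptr=6 lookahead=( remaining=[( ( id ) ) $]
Step 16: shift (. Stack=[E - (] ptr=7 lookahead=( remaining=[( id ) ) $]
Step 17: shift (. Stack=[E - ( (] ptr=8 lookahead=id remaining=[id ) ) $]
Step 18: shift id. Stack=[E - ( ( id] ptr=9 lookahead=) remaining=[) ) $]
Step 19: reduce F->id. Stack=[E - ( ( F] ptr=9 lookahead=) remaining=[) ) $]
Step 20: reduce T->F. Stack=[E - ( ( T] ptr=9 lookahead=) remaining=[) ) $]
Step 21: reduce E->T. Stack=[E - ( ( E] ptr=9 lookahead=) remaining=[) ) $]
Step 22: shift ). Stack=[E - ( ( E )] ptr=10 lookahead=) remaining=[) $]
Step 23: reduce F->( E ). Stack=[E - ( F] ptr=10 lookahead=) remaining=[) $]

Answer: E - ( F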